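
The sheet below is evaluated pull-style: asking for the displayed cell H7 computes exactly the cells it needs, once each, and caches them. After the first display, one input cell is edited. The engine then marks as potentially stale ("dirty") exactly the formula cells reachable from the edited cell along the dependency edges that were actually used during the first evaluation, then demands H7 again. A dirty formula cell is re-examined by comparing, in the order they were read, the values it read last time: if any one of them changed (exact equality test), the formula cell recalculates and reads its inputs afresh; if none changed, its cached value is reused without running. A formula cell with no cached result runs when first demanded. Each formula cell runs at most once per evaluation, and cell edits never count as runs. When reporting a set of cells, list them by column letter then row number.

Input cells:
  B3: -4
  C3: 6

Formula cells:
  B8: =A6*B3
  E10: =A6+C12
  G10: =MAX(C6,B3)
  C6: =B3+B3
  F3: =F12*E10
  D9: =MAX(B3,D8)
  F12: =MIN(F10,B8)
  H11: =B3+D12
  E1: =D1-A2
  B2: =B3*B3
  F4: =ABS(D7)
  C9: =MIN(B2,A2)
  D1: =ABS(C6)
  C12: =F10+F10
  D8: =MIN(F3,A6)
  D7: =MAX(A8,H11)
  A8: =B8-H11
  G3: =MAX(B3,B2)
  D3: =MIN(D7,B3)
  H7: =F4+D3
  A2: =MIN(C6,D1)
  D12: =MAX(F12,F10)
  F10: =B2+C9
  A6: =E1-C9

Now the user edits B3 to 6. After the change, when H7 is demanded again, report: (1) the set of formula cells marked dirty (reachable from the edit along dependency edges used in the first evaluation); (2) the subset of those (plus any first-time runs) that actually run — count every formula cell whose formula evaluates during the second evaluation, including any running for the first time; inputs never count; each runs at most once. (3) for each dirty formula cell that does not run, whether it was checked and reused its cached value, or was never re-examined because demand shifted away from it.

First demand of the output computes:
  B2 = -4 * -4 = 16
  C6 = -4 + -4 = -8
  D1 = ABS(-8) = 8
  A2 = MIN(-8, 8) = -8
  C9 = MIN(16, -8) = -8
  E1 = 8 - -8 = 16
  A6 = 16 - -8 = 24
  B8 = 24 * -4 = -96
  F10 = 16 + -8 = 8
  F12 = MIN(8, -96) = -96
  D12 = MAX(-96, 8) = 8
  H11 = -4 + 8 = 4
  A8 = -96 - 4 = -100
  D7 = MAX(-100, 4) = 4
  D3 = MIN(4, -4) = -4
  F4 = ABS(4) = 4
  H7 = 4 + -4 = 0

After the edit, cleaning proceeds:
  B2: a read changed (B3 -4->6; B3 -4->6) — executes, giving 36.
  C6: a read changed (B3 -4->6; B3 -4->6) — executes, giving 12.
  D1: a read changed (C6 -8->12) — executes, giving 12.
  A2: a read changed (C6 -8->12; D1 8->12) — executes, giving 12.
  C9: a read changed (B2 16->36; A2 -8->12) — executes, giving 12.
  E1: a read changed (D1 8->12; A2 -8->12) — executes, giving 0.
  A6: a read changed (E1 16->0; C9 -8->12) — executes, giving -12.
  B8: a read changed (A6 24->-12; B3 -4->6) — executes, giving -72.
  F10: a read changed (B2 16->36; C9 -8->12) — executes, giving 48.
  F12: a read changed (F10 8->48; B8 -96->-72) — executes, giving -72.
  D12: a read changed (F12 -96->-72; F10 8->48) — executes, giving 48.
  H11: a read changed (B3 -4->6; D12 8->48) — executes, giving 54.
  A8: a read changed (B8 -96->-72; H11 4->54) — executes, giving -126.
  D7: a read changed (A8 -100->-126; H11 4->54) — executes, giving 54.
  D3: a read changed (D7 4->54; B3 -4->6) — executes, giving 6.
  F4: a read changed (D7 4->54) — executes, giving 54.
  H7: a read changed (F4 4->54; D3 -4->6) — executes, giving 60.

The edit dirties: A2, A6, A8, B2, B8, C6, C9, D1, D3, D7, D12, E1, F4, F10, F12, H7, H11.
17 formula cells run: A2, A6, A8, B2, B8, C6, C9, D1, D3, D7, D12, E1, F4, F10, F12, H7, H11.
No dirty formula cell escaped a run.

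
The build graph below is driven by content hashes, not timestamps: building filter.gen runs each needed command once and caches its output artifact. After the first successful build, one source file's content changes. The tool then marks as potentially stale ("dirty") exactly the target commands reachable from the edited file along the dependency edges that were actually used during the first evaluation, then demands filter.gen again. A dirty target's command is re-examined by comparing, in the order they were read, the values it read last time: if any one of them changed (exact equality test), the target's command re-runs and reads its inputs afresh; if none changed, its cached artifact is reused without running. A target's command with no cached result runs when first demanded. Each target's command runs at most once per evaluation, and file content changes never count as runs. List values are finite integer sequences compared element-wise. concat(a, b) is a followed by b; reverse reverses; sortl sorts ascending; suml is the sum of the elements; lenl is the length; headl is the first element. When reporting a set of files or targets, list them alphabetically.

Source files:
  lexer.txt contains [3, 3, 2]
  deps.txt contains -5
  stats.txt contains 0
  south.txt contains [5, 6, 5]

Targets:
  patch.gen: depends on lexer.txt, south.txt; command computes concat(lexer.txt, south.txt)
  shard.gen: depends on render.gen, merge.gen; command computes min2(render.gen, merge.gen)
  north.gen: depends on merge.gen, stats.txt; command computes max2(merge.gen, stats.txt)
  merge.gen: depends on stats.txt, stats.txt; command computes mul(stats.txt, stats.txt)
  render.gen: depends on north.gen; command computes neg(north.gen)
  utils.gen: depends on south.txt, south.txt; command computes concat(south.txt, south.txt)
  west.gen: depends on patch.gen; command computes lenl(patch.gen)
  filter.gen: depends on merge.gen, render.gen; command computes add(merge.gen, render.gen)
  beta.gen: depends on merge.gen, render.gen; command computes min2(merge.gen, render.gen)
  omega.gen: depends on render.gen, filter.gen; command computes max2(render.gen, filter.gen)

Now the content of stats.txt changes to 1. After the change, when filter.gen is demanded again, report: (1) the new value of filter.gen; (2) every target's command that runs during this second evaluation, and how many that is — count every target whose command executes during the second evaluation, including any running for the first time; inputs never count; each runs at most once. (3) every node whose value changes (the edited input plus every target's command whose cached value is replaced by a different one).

Initial pass — values computed on the first demand:
  merge.gen = mul(0, 0) = 0
  north.gen = max2(0, 0) = 0
  render.gen = neg(0) = 0
  filter.gen = add(0, 0) = 0

Second demand — change propagation:
  merge.gen: re-runs because stats.txt 0->1; stats.txt 0->1; new result 1.
  north.gen: re-runs because merge.gen 0->1; stats.txt 0->1; new result 1.
  render.gen: re-runs because north.gen 0->1; new result -1.
  filter.gen: re-runs because merge.gen 0->1; render.gen 0->-1; new result 0 (unchanged).

filter.gen now evaluates to 0.
Run set: filter.gen, merge.gen, north.gen, render.gen (4 run).
Changed values: merge.gen, north.gen, render.gen, stats.txt.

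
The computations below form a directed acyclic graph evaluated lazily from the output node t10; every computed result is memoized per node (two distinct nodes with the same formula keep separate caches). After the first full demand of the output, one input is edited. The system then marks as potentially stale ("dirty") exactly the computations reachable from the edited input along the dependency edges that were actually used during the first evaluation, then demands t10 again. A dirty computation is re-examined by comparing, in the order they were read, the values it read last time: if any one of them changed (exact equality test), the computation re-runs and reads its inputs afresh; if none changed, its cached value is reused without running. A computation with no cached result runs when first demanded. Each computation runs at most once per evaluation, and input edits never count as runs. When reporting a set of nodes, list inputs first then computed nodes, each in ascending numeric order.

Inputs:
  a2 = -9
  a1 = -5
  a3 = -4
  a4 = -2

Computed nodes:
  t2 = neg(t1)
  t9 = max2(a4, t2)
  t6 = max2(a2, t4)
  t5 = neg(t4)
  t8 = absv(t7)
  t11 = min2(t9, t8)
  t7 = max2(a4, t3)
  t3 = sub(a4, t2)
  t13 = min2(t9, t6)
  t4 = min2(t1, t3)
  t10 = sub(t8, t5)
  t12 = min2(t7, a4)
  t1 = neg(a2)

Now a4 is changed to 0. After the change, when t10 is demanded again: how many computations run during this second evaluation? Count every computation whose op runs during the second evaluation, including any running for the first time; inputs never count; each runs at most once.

6 computations run: t3, t4, t5, t7, t8, t10.

First demand of the output computes:
  t1 = neg(-9) = 9
  t2 = neg(9) = -9
  t3 = sub(-2, -9) = 7
  t4 = min2(9, 7) = 7
  t5 = neg(7) = -7
  t7 = max2(-2, 7) = 7
  t8 = absv(7) = 7
  t10 = sub(7, -7) = 14

After the edit, cleaning proceeds:
  t3: a read changed (a4 -2->0) — executes, giving 9.
  t4: a read changed (t3 7->9) — executes, giving 9.
  t5: a read changed (t4 7->9) — executes, giving -9.
  t7: a read changed (a4 -2->0; t3 7->9) — executes, giving 9.
  t8: a read changed (t7 7->9) — executes, giving 9.
  t10: a read changed (t8 7->9; t5 -7->-9) — executes, giving 18.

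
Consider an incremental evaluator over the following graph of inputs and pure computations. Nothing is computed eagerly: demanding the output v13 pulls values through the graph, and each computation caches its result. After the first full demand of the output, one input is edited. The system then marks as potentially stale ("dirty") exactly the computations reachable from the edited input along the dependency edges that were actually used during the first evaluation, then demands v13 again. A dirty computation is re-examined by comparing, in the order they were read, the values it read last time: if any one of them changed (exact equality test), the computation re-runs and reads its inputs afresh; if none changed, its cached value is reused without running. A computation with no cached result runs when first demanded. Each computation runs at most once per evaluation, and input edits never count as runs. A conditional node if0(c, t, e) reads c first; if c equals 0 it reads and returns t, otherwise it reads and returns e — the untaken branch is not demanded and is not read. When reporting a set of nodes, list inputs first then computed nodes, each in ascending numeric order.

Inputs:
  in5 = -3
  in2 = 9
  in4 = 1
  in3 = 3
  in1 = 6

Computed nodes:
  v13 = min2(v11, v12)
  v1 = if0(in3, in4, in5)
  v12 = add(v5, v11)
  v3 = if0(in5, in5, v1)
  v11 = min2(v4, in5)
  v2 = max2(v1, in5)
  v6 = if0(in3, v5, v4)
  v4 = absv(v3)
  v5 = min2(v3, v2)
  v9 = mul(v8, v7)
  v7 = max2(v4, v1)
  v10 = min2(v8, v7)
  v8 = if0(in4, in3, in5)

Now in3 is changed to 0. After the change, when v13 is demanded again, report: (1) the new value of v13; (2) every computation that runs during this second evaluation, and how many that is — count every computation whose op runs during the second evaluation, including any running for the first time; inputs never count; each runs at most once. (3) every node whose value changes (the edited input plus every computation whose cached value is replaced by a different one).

v13 now evaluates to -3.
Run set: v1, v2, v3, v4, v5, v11, v12, v13 (8 run).
Changed values: in3, v1, v2, v3, v4, v5, v12, v13.

Initial pass — values computed on the first demand:
  v1 = if0(in3=3 -> else branch in5) = -3
  v2 = max2(-3, -3) = -3
  v3 = if0(in5=-3 -> else branch v1) = -3
  v4 = absv(-3) = 3
  v5 = min2(-3, -3) = -3
  v11 = min2(3, -3) = -3
  v12 = add(-3, -3) = -6
  v13 = min2(-3, -6) = -6

Second demand — change propagation:
  v1: re-runs because in3 3->0; new result 1.
  v2: re-runs because v1 -3->1; new result 1.
  v3: re-runs because v1 -3->1; new result 1.
  v4: re-runs because v3 -3->1; new result 1.
  v5: re-runs because v3 -3->1; v2 -3->1; new result 1.
  v11: re-runs because v4 3->1; new result -3 (unchanged).
  v12: re-runs because v5 -3->1; new result -2.
  v13: re-runs because v12 -6->-2; new result -3.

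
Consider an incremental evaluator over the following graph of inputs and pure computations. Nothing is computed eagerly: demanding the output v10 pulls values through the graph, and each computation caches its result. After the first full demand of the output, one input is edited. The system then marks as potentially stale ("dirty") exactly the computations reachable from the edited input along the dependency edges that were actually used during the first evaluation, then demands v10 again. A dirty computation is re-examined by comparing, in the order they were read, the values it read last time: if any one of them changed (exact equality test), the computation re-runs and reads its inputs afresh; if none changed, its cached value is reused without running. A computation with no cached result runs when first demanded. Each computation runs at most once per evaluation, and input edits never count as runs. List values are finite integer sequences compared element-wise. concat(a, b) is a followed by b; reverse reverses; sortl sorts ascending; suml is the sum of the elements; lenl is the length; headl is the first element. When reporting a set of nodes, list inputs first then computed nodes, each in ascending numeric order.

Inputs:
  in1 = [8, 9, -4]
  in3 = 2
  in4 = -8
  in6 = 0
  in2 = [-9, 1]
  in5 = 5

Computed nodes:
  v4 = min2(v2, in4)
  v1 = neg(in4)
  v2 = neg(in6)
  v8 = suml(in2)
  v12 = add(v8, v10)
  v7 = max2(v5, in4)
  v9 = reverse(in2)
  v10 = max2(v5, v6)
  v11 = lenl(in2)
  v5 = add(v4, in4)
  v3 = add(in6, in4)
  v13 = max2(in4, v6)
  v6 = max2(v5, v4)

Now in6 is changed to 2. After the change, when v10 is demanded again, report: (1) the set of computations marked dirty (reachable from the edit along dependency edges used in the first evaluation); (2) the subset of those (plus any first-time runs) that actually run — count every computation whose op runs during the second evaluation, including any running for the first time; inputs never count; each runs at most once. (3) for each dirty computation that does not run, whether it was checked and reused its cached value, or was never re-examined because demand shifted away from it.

Dirty set: v2, v4, v5, v6, v10.
Run set: v2, v4 (2 run).
Re-examined without running (cache reused): v5, v6, v10.
The important point: v4 recomputes to an identical value, and the output ends up unchanged.

Initial pass — values computed on the first demand:
  v2 = neg(0) = 0
  v4 = min2(0, -8) = -8
  v5 = add(-8, -8) = -16
  v6 = max2(-16, -8) = -8
  v10 = max2(-16, -8) = -8

Second demand — change propagation:
  v2: re-runs because in6 0->2; new result -2.
  v4: re-runs because v2 0->-2; new result -8 (unchanged).
  v5: re-examined; everything it read last time is the same (v4 unchanged, in4 unchanged) — cache -16 kept, no run.
  v6: re-examined; everything it read last time is the same (v5 unchanged, v4 unchanged) — cache -8 kept, no run.
  v10: re-examined; everything it read last time is the same (v5 unchanged, v6 unchanged) — cache -8 kept, no run.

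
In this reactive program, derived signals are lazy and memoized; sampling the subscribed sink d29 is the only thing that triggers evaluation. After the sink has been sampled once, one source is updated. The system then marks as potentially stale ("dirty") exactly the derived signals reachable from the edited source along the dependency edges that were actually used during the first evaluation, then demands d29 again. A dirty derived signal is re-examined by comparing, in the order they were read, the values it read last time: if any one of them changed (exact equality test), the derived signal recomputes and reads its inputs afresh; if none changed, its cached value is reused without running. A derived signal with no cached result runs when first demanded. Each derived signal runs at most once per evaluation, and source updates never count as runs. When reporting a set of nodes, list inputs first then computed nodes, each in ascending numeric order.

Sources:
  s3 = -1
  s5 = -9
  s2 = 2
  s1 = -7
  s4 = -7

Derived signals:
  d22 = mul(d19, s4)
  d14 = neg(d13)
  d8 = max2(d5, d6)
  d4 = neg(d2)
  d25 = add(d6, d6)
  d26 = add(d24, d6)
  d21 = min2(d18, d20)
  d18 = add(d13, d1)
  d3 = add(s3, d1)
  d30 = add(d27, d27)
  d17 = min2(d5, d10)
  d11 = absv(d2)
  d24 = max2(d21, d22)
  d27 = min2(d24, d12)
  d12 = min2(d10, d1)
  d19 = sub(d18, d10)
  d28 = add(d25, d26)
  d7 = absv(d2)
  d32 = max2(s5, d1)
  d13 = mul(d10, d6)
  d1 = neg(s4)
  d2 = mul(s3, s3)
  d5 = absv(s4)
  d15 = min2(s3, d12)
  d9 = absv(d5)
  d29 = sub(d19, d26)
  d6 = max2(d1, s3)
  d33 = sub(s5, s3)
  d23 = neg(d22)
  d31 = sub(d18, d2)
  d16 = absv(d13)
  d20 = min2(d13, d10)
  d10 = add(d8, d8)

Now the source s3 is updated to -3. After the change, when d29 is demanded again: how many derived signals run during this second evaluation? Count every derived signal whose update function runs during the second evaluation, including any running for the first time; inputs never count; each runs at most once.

First demand of the output computes:
  d1 = neg(-7) = 7
  d5 = absv(-7) = 7
  d6 = max2(7, -1) = 7
  d8 = max2(7, 7) = 7
  d10 = add(7, 7) = 14
  d13 = mul(14, 7) = 98
  d18 = add(98, 7) = 105
  d19 = sub(105, 14) = 91
  d20 = min2(98, 14) = 14
  d21 = min2(105, 14) = 14
  d22 = mul(91, -7) = -637
  d24 = max2(14, -637) = 14
  d26 = add(14, 7) = 21
  d29 = sub(91, 21) = 70

After the edit, cleaning proceeds:
  d6: a read changed (s3 -1->-3) — executes, giving 7 — identical to its old value.
  d8: dirty, but its reads are unchanged (d5 unchanged, d6 unchanged); cached 7 stands.
  d10: dirty, but its reads are unchanged (d8 unchanged, d8 unchanged); cached 14 stands.
  d13: dirty, but its reads are unchanged (d10 unchanged, d6 unchanged); cached 98 stands.
  d18: dirty, but its reads are unchanged (d13 unchanged, d1 unchanged); cached 105 stands.
  d19: dirty, but its reads are unchanged (d18 unchanged, d10 unchanged); cached 91 stands.
  d20: dirty, but its reads are unchanged (d13 unchanged, d10 unchanged); cached 14 stands.
  d21: dirty, but its reads are unchanged (d18 unchanged, d20 unchanged); cached 14 stands.
  d22: dirty, but its reads are unchanged (d19 unchanged, s4 unchanged); cached -637 stands.
  d24: dirty, but its reads are unchanged (d21 unchanged, d22 unchanged); cached 14 stands.
  d26: dirty, but its reads are unchanged (d24 unchanged, d6 unchanged); cached 21 stands.
  d29: dirty, but its reads are unchanged (d19 unchanged, d26 unchanged); cached 70 stands.

Note the absorption at d6: it re-runs yet its value is the same, leaving the output's value untouched.

1 derived signals run: d6.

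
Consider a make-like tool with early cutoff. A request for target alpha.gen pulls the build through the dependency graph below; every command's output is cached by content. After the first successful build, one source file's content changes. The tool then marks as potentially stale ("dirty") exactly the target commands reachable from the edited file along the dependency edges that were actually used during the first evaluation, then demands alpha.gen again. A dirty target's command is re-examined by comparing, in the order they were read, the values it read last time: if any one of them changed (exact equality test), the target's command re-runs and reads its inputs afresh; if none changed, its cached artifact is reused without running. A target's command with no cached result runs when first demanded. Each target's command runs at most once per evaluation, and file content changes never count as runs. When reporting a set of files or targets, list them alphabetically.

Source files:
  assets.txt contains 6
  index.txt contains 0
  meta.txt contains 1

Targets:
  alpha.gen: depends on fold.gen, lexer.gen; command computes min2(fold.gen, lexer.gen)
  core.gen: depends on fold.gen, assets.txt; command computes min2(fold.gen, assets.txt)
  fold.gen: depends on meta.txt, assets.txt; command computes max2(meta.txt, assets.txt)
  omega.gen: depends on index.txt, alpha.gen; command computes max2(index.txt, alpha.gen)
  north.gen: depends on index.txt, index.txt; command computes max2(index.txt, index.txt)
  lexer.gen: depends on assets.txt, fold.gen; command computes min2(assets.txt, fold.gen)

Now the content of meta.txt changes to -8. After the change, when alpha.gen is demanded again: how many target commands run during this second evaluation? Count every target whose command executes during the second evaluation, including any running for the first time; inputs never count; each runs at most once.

1 target commands run: fold.gen.
Note the absorption at fold.gen: it re-runs yet its value is the same, leaving the output's value untouched.

First demand of the output computes:
  fold.gen = max2(1, 6) = 6
  lexer.gen = min2(6, 6) = 6
  alpha.gen = min2(6, 6) = 6

After the edit, cleaning proceeds:
  fold.gen: a read changed (meta.txt 1->-8) — executes, giving 6 — identical to its old value.
  lexer.gen: dirty, but its reads are unchanged (assets.txt unchanged, fold.gen unchanged); cached 6 stands.
  alpha.gen: dirty, but its reads are unchanged (fold.gen unchanged, lexer.gen unchanged); cached 6 stands.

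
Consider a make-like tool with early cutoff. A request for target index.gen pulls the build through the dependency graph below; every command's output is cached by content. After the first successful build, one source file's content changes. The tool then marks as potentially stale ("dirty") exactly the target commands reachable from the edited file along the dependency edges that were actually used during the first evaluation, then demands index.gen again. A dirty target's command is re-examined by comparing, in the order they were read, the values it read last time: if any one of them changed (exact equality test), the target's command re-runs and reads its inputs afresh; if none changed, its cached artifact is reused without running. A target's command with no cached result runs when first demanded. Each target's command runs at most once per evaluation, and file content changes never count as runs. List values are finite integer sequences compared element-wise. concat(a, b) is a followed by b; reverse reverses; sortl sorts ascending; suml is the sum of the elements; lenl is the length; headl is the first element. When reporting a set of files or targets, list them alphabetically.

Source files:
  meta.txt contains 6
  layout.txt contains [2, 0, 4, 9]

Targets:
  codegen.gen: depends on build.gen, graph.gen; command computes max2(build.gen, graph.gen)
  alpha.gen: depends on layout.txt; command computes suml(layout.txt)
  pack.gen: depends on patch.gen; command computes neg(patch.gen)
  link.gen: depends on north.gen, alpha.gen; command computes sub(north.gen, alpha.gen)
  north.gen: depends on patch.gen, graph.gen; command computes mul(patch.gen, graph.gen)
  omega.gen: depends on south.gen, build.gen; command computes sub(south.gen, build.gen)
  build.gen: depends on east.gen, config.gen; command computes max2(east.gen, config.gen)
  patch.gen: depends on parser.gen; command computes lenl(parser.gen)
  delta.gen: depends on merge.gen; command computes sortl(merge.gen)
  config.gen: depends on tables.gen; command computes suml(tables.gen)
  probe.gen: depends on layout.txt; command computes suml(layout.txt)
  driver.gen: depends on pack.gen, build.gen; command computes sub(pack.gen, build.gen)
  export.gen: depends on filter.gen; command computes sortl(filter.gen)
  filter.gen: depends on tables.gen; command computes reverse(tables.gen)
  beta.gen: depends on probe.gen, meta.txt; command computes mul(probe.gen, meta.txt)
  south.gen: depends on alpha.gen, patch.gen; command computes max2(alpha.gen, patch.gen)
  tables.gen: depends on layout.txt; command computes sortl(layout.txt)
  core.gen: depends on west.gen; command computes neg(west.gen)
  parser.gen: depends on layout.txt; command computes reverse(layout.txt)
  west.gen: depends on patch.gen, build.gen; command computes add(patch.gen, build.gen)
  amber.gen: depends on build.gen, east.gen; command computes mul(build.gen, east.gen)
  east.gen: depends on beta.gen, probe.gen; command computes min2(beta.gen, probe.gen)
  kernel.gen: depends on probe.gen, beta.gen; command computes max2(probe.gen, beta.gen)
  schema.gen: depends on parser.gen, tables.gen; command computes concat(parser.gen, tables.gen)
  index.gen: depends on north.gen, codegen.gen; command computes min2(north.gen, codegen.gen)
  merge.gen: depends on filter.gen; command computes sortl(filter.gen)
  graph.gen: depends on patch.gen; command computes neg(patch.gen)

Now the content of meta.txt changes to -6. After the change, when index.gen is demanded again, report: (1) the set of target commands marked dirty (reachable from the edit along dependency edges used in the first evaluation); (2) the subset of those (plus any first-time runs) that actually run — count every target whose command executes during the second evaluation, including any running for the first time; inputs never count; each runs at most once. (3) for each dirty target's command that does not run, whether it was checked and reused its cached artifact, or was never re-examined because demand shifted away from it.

The edit dirties: beta.gen, build.gen, codegen.gen, east.gen, index.gen.
3 target commands run: beta.gen, build.gen, east.gen.
Cache hits after checking: codegen.gen, index.gen.
Note the absorption at build.gen: it re-runs yet its value is the same, leaving the output's value untouched.

First demand of the output computes:
  parser.gen = reverse([2, 0, 4, 9]) = [9, 4, 0, 2]
  patch.gen = lenl([9, 4, 0, 2]) = 4
  graph.gen = neg(4) = -4
  north.gen = mul(4, -4) = -16
  probe.gen = suml([2, 0, 4, 9]) = 15
  beta.gen = mul(15, 6) = 90
  east.gen = min2(90, 15) = 15
  tables.gen = sortl([2, 0, 4, 9]) = [0, 2, 4, 9]
  config.gen = suml([0, 2, 4, 9]) = 15
  build.gen = max2(15, 15) = 15
  codegen.gen = max2(15, -4) = 15
  index.gen = min2(-16, 15) = -16

After the edit, cleaning proceeds:
  beta.gen: a read changed (meta.txt 6->-6) — executes, giving -90.
  east.gen: a read changed (beta.gen 90->-90) — executes, giving -90.
  build.gen: a read changed (east.gen 15->-90) — executes, giving 15 — identical to its old value.
  codegen.gen: dirty, but its reads are unchanged (build.gen unchanged, graph.gen unchanged); cached 15 stands.
  index.gen: dirty, but its reads are unchanged (north.gen unchanged, codegen.gen unchanged); cached -16 stands.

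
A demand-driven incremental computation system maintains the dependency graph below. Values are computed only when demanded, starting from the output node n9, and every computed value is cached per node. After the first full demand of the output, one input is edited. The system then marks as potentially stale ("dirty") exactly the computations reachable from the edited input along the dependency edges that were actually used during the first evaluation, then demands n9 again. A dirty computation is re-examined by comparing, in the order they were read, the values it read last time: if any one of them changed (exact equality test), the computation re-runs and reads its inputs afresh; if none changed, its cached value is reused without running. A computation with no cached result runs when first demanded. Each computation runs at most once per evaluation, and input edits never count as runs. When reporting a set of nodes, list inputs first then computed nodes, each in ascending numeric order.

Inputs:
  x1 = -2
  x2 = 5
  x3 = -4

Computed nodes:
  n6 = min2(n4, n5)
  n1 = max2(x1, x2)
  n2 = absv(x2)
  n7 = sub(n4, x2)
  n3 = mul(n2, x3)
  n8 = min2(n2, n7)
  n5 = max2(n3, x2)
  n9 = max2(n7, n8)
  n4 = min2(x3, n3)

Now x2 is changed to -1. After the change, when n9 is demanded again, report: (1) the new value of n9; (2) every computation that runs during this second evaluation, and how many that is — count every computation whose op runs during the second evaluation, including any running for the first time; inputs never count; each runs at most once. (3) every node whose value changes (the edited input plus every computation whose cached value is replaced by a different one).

New value of n9: -3.
Computations that run: n2, n3, n4, n7, n8, n9 — 6 in total.
Values that change: x2, n2, n3, n4, n7, n8, n9.

First evaluation (everything demanded from the output):
  n2 = absv(5) = 5
  n3 = mul(5, -4) = -20
  n4 = min2(-4, -20) = -20
  n7 = sub(-20, 5) = -25
  n8 = min2(5, -25) = -25
  n9 = max2(-25, -25) = -25

Propagation after the edit:
  n2: runs — x2 5->-1; result 1.
  n3: runs — n2 5->1; result -4.
  n4: runs — n3 -20->-4; result -4.
  n7: runs — n4 -20->-4; x2 5->-1; result -3.
  n8: runs — n2 5->1; n7 -25->-3; result -3.
  n9: runs — n7 -25->-3; n8 -25->-3; result -3.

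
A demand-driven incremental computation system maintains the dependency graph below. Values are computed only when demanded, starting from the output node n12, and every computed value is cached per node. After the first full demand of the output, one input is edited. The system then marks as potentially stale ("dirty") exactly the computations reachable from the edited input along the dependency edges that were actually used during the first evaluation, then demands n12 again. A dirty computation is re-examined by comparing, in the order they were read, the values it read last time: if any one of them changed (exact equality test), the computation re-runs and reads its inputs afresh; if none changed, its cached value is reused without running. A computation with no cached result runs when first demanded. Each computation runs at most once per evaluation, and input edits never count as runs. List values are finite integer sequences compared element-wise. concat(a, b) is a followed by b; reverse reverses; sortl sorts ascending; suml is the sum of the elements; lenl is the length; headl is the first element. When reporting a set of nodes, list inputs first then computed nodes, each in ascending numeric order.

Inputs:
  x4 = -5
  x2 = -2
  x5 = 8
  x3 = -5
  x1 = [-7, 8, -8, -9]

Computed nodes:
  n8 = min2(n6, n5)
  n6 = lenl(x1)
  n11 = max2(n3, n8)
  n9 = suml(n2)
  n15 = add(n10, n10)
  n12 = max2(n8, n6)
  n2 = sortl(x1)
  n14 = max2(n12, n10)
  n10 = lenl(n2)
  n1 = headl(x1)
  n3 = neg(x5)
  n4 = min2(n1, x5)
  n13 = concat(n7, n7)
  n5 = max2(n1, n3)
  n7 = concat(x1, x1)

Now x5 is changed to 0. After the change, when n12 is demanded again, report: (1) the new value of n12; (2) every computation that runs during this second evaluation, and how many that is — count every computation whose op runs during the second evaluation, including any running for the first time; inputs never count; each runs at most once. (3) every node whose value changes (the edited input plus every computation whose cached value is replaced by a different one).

New value of n12: 4.
Computations that run: n3, n5, n8, n12 — 4 in total.
Values that change: x5, n3, n5, n8.

First evaluation (everything demanded from the output):
  n1 = headl([-7, 8, -8, -9]) = -7
  n3 = neg(8) = -8
  n5 = max2(-7, -8) = -7
  n6 = lenl([-7, 8, -8, -9]) = 4
  n8 = min2(4, -7) = -7
  n12 = max2(-7, 4) = 4

Propagation after the edit:
  n3: runs — x5 8->0; result 0.
  n5: runs — n3 -8->0; result 0.
  n8: runs — n5 -7->0; result 0.
  n12: runs — n8 -7->0; result 4 (same value as before).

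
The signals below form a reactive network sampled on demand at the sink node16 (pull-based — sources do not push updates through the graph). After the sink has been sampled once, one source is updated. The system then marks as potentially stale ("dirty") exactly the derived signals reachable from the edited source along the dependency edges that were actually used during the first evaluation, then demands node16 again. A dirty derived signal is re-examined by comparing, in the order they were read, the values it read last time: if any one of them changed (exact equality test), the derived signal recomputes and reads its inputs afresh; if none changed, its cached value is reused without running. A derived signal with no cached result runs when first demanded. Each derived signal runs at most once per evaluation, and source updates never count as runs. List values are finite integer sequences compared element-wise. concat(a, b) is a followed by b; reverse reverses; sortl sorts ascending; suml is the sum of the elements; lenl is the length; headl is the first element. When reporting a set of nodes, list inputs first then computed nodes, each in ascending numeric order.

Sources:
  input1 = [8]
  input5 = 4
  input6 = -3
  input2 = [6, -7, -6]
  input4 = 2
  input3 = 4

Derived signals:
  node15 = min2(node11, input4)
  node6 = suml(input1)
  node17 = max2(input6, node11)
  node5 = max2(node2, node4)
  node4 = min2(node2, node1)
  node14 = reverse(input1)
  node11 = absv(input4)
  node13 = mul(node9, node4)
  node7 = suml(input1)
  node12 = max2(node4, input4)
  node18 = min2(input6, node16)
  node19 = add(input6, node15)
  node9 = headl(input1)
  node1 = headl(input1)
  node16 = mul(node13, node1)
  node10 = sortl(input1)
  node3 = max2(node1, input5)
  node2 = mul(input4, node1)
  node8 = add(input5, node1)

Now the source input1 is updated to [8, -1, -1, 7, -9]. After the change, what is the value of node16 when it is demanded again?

Initial pass — values computed on the first demand:
  node1 = headl([8]) = 8
  node2 = mul(2, 8) = 16
  node4 = min2(16, 8) = 8
  node9 = headl([8]) = 8
  node13 = mul(8, 8) = 64
  node16 = mul(64, 8) = 512

Second demand — change propagation:
  node1: re-runs because input1 [8]->[8, -1, -1, 7, -9]; new result 8 (unchanged).
  node2: re-examined; everything it read last time is the same (input4 unchanged, node1 unchanged) — cache 16 kept, no run.
  node4: re-examined; everything it read last time is the same (node2 unchanged, node1 unchanged) — cache 8 kept, no run.
  node9: re-runs because input1 [8]->[8, -1, -1, 7, -9]; new result 8 (unchanged).
  node13: re-examined; everything it read last time is the same (node9 unchanged, node4 unchanged) — cache 64 kept, no run.
  node16: re-examined; everything it read last time is the same (node13 unchanged, node1 unchanged) — cache 512 kept, no run.

The important point: at node2 every value read last time is unchanged, so the dirty flag clears without a run.

node16 now evaluates to 512.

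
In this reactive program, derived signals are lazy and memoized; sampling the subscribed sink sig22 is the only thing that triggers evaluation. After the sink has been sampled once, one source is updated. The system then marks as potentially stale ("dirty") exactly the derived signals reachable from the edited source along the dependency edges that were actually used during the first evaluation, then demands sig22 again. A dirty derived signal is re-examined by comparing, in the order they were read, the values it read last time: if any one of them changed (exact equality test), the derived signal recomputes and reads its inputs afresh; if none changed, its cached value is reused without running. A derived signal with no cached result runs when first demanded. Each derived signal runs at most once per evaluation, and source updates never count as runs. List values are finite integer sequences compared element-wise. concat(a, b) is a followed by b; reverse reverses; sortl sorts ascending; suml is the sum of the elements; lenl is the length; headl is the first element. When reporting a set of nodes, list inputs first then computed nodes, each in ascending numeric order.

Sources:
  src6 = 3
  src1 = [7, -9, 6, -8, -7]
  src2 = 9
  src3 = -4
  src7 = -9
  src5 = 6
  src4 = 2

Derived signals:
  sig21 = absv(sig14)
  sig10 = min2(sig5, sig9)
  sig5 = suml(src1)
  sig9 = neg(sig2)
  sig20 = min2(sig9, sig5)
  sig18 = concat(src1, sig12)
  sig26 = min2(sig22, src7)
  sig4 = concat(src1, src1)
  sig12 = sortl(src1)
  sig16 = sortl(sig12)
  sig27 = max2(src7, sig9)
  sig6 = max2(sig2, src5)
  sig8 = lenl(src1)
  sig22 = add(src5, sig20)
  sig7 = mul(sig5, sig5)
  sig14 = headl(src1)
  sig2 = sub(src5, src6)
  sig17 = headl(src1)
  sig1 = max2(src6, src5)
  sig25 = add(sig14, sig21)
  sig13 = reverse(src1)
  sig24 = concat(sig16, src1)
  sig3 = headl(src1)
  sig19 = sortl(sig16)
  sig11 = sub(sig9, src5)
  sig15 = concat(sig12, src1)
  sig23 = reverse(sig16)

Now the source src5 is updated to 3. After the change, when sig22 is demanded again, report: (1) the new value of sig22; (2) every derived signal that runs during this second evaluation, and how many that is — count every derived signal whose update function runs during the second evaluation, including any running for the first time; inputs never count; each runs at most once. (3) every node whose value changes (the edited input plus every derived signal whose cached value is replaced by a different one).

First demand of the output computes:
  sig2 = sub(6, 3) = 3
  sig5 = suml([7, -9, 6, -8, -7]) = -11
  sig9 = neg(3) = -3
  sig20 = min2(-3, -11) = -11
  sig22 = add(6, -11) = -5

After the edit, cleaning proceeds:
  sig2: a read changed (src5 6->3) — executes, giving 0.
  sig9: a read changed (sig2 3->0) — executes, giving 0.
  sig20: a read changed (sig9 -3->0) — executes, giving -11 — identical to its old value.
  sig22: a read changed (src5 6->3) — executes, giving -8.

Demanding sig22 again yields -8.
4 derived signals run: sig2, sig9, sig20, sig22.
The nodes whose values change: src5, sig2, sig9, sig22.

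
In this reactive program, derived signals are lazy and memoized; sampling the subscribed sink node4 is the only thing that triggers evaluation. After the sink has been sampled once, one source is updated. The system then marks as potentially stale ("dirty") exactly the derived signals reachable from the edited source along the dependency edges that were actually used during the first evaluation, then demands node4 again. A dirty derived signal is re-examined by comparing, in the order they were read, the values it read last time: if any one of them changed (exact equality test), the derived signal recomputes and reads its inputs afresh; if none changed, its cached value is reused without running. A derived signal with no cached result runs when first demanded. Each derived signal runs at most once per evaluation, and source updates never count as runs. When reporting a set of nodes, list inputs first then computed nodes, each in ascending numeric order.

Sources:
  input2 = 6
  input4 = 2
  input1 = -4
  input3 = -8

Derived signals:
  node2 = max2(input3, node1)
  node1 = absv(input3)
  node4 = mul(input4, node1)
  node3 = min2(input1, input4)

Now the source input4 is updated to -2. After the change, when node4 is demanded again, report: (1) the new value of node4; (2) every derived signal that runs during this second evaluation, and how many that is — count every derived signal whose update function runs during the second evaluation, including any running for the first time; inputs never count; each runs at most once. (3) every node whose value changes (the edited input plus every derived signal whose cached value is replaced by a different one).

First demand of the output computes:
  node1 = absv(-8) = 8
  node4 = mul(2, 8) = 16

After the edit, cleaning proceeds:
  node4: a read changed (input4 2->-2) — executes, giving -16.

Demanding node4 again yields -16.
1 derived signals run: node4.
The nodes whose values change: input4, node4.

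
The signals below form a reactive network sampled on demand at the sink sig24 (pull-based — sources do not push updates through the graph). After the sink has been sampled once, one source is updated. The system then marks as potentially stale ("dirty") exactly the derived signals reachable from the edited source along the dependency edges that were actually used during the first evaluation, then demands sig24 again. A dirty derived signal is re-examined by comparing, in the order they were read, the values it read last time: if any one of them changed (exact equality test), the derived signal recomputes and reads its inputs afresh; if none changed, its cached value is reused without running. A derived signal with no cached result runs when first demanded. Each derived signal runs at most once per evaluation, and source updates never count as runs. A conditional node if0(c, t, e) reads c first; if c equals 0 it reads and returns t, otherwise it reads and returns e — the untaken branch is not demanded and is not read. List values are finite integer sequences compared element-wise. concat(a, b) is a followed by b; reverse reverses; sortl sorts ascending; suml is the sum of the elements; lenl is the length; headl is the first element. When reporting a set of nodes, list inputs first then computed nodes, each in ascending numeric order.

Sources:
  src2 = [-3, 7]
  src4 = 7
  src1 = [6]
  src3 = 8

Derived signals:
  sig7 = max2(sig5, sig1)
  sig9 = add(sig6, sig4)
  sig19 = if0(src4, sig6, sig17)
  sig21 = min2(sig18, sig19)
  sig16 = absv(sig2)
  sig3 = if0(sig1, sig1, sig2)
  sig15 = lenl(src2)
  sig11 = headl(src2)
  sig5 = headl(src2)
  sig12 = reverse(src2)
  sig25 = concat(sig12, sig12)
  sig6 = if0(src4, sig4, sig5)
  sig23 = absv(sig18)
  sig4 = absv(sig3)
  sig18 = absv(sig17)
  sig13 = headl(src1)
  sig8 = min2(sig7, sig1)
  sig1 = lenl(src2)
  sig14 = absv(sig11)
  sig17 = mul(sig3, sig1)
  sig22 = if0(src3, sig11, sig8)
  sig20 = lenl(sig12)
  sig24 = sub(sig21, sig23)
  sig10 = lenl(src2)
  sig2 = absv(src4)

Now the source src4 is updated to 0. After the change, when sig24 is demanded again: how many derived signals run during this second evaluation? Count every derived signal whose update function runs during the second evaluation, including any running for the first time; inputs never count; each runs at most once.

Initial pass — values computed on the first demand:
  sig1 = lenl([-3, 7]) = 2
  sig2 = absv(7) = 7
  sig3 = if0(sig1=2 -> else branch sig2) = 7
  sig17 = mul(7, 2) = 14
  sig18 = absv(14) = 14
  sig19 = if0(src4=7 -> else branch sig17) = 14
  sig21 = min2(14, 14) = 14
  sig23 = absv(14) = 14
  sig24 = sub(14, 14) = 0

Second demand — change propagation:
  sig2: re-runs because src4 7->0; new result 0.
  sig3: re-runs because sig2 7->0; new result 0.
  sig4: newly demanded (no cache) — executes and yields 0.
  sig6: newly demanded (no cache) — executes and yields 0.
  sig17: re-runs because sig3 7->0; new result 0.
  sig18: re-runs because sig17 14->0; new result 0.
  sig19: re-runs because src4 7->0; sig17 14->0; new result 0.
  sig21: re-runs because sig18 14->0; sig19 14->0; new result 0.
  sig23: re-runs because sig18 14->0; new result 0.
  sig24: re-runs because sig21 14->0; sig23 14->0; new result 0 (unchanged).

The important point: the flipped condition pulls in fresh nodes; sig4, sig6 run for the first time.

Run set: sig2, sig3, sig4, sig6, sig17, sig18, sig19, sig21, sig23, sig24 (10 run).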